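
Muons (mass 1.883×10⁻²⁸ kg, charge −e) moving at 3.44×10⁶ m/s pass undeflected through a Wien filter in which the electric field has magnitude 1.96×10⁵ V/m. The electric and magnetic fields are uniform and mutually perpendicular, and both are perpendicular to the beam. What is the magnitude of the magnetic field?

Balance of forces in the selector: qE = qvB ⇒ B = E/v.
B = 1.96×10⁵/3.44×10⁶ = 0.0570 T.

B = 0.0570 T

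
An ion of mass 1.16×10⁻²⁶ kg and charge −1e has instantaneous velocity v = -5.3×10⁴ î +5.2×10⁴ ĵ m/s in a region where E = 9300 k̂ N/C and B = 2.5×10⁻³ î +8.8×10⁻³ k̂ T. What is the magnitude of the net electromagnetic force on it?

v×B = (458, 466, -130) N/C.
E + v×B = (458, 466, 9170) N/C.
F = q(E + v×B) = (−1.602×10⁻¹⁹ C)·(458, 466, 9170) = (-7.33×10⁻¹⁷, -7.47×10⁻¹⁷, -1.47×10⁻¹⁵) N.
|F| = 1.47×10⁻¹⁵ N.

|F| ≈ 1.47×10⁻¹⁵ N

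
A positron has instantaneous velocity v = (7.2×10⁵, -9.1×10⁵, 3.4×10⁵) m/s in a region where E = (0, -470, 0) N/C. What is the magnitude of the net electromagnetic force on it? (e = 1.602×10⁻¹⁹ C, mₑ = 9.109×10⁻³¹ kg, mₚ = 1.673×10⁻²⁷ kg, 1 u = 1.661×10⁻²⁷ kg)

|F| ≈ 7.53×10⁻¹⁷ N

Only an electric field acts, so F = qE = (1.602×10⁻¹⁹ C)·(0, -470, 0) = (0, -7.53×10⁻¹⁷, 0) N.
|F| = 7.53×10⁻¹⁷ N.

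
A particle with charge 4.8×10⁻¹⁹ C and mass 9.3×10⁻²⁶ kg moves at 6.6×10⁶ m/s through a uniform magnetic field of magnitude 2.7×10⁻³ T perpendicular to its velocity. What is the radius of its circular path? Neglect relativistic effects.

r ≈ 470 m

The magnetic force provides the centripetal force: |q|vB = mv²/r.
r = mv/(|q|B) = (9.3×10⁻²⁶)(6.6×10⁶)/((4.8×10⁻¹⁹)(2.7×10⁻³)) ≈ 470 m.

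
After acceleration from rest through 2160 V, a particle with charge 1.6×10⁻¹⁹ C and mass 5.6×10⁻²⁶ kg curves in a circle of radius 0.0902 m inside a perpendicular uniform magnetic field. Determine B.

B ≈ 0.431 T

v = √(2|q|V/m) = √(2·1.6×10⁻¹⁹·2160/5.6×10⁻²⁶) ≈ 1.111×10⁵ m/s.
B = mv/(|q|r) = (5.6×10⁻²⁶)(1.111×10⁵)/((1.6×10⁻¹⁹)(0.0902)) ≈ 0.431 T.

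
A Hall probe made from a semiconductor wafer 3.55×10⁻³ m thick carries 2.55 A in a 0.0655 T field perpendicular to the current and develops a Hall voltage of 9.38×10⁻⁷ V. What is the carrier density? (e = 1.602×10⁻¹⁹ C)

n ≈ 3.13×10²⁶ m⁻³

From V_H = IB/(n e t), n = IB/(V_H e t).
n = (2.55)(0.0655)/((9.38×10⁻⁷)(1.602×10⁻¹⁹)(3.55×10⁻³)) ≈ 3.13×10²⁶ m⁻³.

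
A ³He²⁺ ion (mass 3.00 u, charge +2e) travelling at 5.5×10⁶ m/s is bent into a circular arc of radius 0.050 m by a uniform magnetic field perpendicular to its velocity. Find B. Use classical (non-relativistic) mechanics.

B ≈ 1.7 T

From |q|vB = mv²/r, B = mv/(|q|r).
B = (4.983×10⁻²⁷)(5.5×10⁶)/((3.204×10⁻¹⁹)(0.050)) ≈ 1.7 T.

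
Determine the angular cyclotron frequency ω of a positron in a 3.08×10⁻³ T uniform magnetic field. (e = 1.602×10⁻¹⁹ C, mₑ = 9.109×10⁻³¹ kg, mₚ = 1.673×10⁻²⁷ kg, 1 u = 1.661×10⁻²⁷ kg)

ω ≈ 5.42×10⁸ rad/s

ω = |q|B/m.
ω = (1.602×10⁻¹⁹)(3.08×10⁻³)/9.109×10⁻³¹ ≈ 5.42×10⁸ rad/s.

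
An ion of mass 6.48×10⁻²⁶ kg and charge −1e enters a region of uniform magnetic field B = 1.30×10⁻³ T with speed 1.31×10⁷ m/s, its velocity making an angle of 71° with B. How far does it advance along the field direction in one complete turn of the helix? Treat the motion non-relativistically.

v∥ = v cosθ = 1.31×10⁷·cos71° ≈ 4.265×10⁶ m/s.
T = 2πm/(|q|B) = 2π(6.48×10⁻²⁶)/((1.602×10⁻¹⁹)(1.30×10⁻³)) ≈ 1.955×10⁻³ s.
pitch = v∥ T = (4.265×10⁶)(1.955×10⁻³) ≈ 8340 m.

p ≈ 8340 m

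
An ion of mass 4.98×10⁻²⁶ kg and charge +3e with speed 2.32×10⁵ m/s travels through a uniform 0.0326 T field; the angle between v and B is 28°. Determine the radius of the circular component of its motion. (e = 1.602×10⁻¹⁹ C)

r ≈ 0.346 m

v⊥ = v sinθ = 2.32×10⁵·sin28° ≈ 1.089×10⁵ m/s.
r = m v⊥/(|q|B) = (4.98×10⁻²⁶)(1.089×10⁵)/((4.806×10⁻¹⁹)(0.0326)) ≈ 0.346 m.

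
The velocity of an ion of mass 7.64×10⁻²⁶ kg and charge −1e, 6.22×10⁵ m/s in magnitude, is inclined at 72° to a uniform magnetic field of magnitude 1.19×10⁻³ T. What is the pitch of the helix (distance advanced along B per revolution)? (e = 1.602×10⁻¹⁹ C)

v∥ = v cosθ = 6.22×10⁵·cos72° ≈ 1.922×10⁵ m/s.
T = 2πm/(|q|B) = 2π(7.64×10⁻²⁶)/((1.602×10⁻¹⁹)(1.19×10⁻³)) ≈ 2.518×10⁻³ s.
pitch = v∥ T = (1.922×10⁵)(2.518×10⁻³) ≈ 484 m.

p ≈ 484 m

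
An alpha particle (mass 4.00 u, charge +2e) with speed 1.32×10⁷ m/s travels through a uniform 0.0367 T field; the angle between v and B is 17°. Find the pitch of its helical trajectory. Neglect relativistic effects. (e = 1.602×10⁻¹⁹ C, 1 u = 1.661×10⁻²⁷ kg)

v∥ = v cosθ = 1.32×10⁷·cos17° ≈ 1.262×10⁷ m/s.
T = 2πm/(|q|B) = 2π(6.644×10⁻²⁷)/((3.204×10⁻¹⁹)(0.0367)) ≈ 3.550×10⁻⁶ s.
pitch = v∥ T = (1.262×10⁷)(3.550×10⁻⁶) ≈ 44.8 m.

p ≈ 44.8 m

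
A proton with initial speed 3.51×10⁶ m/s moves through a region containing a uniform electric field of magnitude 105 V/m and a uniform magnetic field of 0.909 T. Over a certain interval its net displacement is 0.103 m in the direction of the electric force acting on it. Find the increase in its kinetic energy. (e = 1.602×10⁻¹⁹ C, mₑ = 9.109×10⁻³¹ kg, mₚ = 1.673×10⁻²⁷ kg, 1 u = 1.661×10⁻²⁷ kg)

ΔKE ≈ 1.73×10⁻¹⁸ J

The magnetic force is always ⟂ v and does no work; only the electric force changes KE.
ΔKE = F_E · d = |q|E d = (1.602×10⁻¹⁹)(105)(0.103) ≈ 1.73×10⁻¹⁸ J.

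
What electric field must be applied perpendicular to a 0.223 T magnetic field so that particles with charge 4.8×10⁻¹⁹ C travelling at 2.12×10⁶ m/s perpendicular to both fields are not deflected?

E = 4.73×10⁵ V/m

For straight-line motion qE = qvB, so E = vB.
E = 2.12×10⁶ × 0.223 = 4.73×10⁵ V/m.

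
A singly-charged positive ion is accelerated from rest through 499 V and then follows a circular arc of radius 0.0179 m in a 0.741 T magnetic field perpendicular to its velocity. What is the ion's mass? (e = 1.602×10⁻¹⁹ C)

Combine |q|V = ½mv² and r = mv/(|q|B): eliminate v to get m = qB²r²/(2V).
m = (1.602×10⁻¹⁹)(0.741)²(0.0179)²/(2·499) ≈ 2.82×10⁻²⁶ kg.

m ≈ 2.82×10⁻²⁶ kg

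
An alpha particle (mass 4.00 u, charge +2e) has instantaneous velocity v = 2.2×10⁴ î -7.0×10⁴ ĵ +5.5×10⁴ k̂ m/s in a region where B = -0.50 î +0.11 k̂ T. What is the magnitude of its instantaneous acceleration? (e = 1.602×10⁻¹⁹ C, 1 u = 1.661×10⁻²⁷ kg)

|a| ≈ 2.25×10¹² m/s²

v×B = (-7700, -2.99×10⁴, -3.50×10⁴) N/C.
F = q v×B = (3.204×10⁻¹⁹ C)·(-7700, -2.99×10⁴, -3.50×10⁴) = (-2.47×10⁻¹⁵, -9.59×10⁻¹⁵, -1.12×10⁻¹⁴) N.
|a| = |F|/m = 1.496×10⁻¹⁴/6.644×10⁻²⁷ ≈ 2.25×10¹² m/s².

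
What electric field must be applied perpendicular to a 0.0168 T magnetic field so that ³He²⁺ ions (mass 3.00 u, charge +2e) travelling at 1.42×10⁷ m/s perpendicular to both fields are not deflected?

E = 2.39×10⁵ V/m

For straight-line motion qE = qvB, so E = vB.
E = 1.42×10⁷ × 0.0168 = 2.39×10⁵ V/m.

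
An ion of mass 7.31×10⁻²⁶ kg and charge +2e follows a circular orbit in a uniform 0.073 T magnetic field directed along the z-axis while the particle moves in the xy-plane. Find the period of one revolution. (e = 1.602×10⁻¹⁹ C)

The cyclotron period depends only on m, q, B: T = 2πm/(|q|B).
T = 2π(7.31×10⁻²⁶)/((3.204×10⁻¹⁹)(0.073)) ≈ 2.0×10⁻⁵ s.

T ≈ 2.0×10⁻⁵ s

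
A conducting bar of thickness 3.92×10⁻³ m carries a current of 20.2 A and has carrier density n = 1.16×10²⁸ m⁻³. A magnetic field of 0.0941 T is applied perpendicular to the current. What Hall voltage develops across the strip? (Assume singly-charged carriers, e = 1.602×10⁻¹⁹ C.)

V_H ≈ 2.61×10⁻⁷ V

V_H = IB/(n e t).
V_H = (20.2)(0.0941)/((1.16×10²⁸)(1.602×10⁻¹⁹)(3.92×10⁻³)) ≈ 2.61×10⁻⁷ V.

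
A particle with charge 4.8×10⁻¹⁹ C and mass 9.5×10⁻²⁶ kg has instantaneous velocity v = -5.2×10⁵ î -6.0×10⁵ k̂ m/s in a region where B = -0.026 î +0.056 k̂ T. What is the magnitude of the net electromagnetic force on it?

v×B = (0, 4.47×10⁴, 0) N/C.
F = q v×B = (4.8×10⁻¹⁹ C)·(0, 4.47×10⁴, 0) = (0, 2.15×10⁻¹⁴, 0) N.
|F| = 2.15×10⁻¹⁴ N.

|F| ≈ 2.15×10⁻¹⁴ N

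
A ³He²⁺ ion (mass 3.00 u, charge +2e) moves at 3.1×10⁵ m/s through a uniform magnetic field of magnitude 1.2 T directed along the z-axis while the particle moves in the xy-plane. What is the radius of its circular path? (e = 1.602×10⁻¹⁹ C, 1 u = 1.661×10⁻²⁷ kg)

The magnetic force provides the centripetal force: |q|vB = mv²/r.
r = mv/(|q|B) = (4.983×10⁻²⁷)(3.1×10⁵)/((3.204×10⁻¹⁹)(1.2)) ≈ 4.0×10⁻³ m.

r ≈ 4.0×10⁻³ m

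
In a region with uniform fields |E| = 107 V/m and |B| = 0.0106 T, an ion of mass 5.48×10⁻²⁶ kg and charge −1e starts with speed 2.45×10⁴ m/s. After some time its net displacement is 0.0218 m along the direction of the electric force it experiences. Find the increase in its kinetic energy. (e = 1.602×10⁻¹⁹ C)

The magnetic force is always ⟂ v and does no work; only the electric force changes KE.
ΔKE = F_E · d = |q|E d = (1.602×10⁻¹⁹)(107)(0.0218) ≈ 3.74×10⁻¹⁹ J.

ΔKE ≈ 3.74×10⁻¹⁹ J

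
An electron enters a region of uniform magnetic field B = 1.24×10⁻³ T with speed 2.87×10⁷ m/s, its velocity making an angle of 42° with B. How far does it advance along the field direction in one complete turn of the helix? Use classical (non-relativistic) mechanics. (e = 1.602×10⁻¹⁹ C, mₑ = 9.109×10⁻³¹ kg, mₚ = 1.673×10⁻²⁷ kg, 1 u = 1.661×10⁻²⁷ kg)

v∥ = v cosθ = 2.87×10⁷·cos42° ≈ 2.133×10⁷ m/s.
T = 2πm/(|q|B) = 2π(9.109×10⁻³¹)/((1.602×10⁻¹⁹)(1.24×10⁻³)) ≈ 2.881×10⁻⁸ s.
pitch = v∥ T = (2.133×10⁷)(2.881×10⁻⁸) ≈ 0.614 m.

p ≈ 0.614 m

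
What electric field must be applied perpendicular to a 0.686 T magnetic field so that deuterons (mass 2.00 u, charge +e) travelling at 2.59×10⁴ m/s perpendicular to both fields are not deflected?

For straight-line motion qE = qvB, so E = vB.
E = 2.59×10⁴ × 0.686 = 1.78×10⁴ V/m.

E = 1.78×10⁴ V/m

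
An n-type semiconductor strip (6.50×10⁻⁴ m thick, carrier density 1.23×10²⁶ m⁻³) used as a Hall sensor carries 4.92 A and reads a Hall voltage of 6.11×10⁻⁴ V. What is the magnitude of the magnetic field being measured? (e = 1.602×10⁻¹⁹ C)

From V_H = IB/(n e t), B = V_H n e t / I.
B = (6.11×10⁻⁴)(1.23×10²⁶)(1.602×10⁻¹⁹)(6.50×10⁻⁴)/4.92 ≈ 1.59 T.

B ≈ 1.59 T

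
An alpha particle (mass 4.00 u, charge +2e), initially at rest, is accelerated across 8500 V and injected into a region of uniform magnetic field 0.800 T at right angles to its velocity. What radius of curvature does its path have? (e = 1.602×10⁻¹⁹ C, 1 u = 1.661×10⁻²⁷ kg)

Acceleration: |q|V = ½mv² ⇒ v = √(2|q|V/m) = √(2·3.204×10⁻¹⁹·8500/6.644×10⁻²⁷) ≈ 9.054×10⁵ m/s.
In the field: r = mv/(|q|B) = (6.644×10⁻²⁷)(9.054×10⁵)/((3.204×10⁻¹⁹)(0.800)) ≈ 0.0235 m.

r ≈ 0.0235 m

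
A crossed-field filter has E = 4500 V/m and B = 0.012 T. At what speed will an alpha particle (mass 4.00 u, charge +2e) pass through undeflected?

v = 3.8×10⁵ m/s

Straight-line motion ⇒ electric and magnetic forces cancel, so E = vB.
v = E/B = 4500/0.012 = 3.8×10⁵ m/s.
The result is independent of the particle's charge and mass.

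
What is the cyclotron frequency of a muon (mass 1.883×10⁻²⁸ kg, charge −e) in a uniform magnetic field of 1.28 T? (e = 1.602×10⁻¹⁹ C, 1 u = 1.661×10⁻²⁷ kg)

f = |q|B/(2πm).
f = (1.602×10⁻¹⁹)(1.28)/(2π·1.883×10⁻²⁸) ≈ 1.73×10⁸ Hz.

f ≈ 1.73×10⁸ Hz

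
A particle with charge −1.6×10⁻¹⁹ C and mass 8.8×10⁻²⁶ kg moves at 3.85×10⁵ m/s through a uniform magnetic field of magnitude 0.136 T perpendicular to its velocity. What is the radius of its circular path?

r ≈ 1.56 m

The magnetic force provides the centripetal force: |q|vB = mv²/r.
r = mv/(|q|B) = (8.8×10⁻²⁶)(3.85×10⁵)/((1.6×10⁻¹⁹)(0.136)) ≈ 1.56 m.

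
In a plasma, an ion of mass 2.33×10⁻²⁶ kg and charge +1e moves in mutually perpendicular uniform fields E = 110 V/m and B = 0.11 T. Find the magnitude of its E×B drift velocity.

v_d ≈ 1000 m/s

In crossed fields the guiding centre drifts at v_d = |E×B|/B² = E/B, independent of charge and mass.
v_d = 110/0.11 = 1000 m/s.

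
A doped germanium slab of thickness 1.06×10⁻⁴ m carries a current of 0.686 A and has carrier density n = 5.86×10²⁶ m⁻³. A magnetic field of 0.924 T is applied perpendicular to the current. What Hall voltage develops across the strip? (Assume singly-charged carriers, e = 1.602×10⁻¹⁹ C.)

V_H ≈ 6.37×10⁻⁵ V

V_H = IB/(n e t).
V_H = (0.686)(0.924)/((5.86×10²⁶)(1.602×10⁻¹⁹)(1.06×10⁻⁴)) ≈ 6.37×10⁻⁵ V.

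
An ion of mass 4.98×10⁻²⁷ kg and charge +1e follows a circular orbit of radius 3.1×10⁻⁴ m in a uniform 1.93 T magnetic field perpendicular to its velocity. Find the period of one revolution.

The cyclotron period depends only on m, q, B: T = 2πm/(|q|B).
T = 2π(4.98×10⁻²⁷)/((1.602×10⁻¹⁹)(1.93)) ≈ 1.01×10⁻⁷ s.

T ≈ 1.01×10⁻⁷ s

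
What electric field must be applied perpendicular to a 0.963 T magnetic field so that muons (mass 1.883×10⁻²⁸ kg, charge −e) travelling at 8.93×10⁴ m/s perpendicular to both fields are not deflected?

E = 8.60×10⁴ V/m

For straight-line motion qE = qvB, so E = vB.
E = 8.93×10⁴ × 0.963 = 8.60×10⁴ V/m.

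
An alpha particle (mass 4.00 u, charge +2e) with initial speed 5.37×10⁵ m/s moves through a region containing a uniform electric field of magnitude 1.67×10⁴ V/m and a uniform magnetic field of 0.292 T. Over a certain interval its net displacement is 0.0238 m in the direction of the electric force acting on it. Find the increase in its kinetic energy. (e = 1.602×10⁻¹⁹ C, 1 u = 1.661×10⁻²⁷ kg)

ΔKE ≈ 1.27×10⁻¹⁶ J

The magnetic force is always ⟂ v and does no work; only the electric force changes KE.
ΔKE = F_E · d = |q|E d = (3.204×10⁻¹⁹)(1.67×10⁴)(0.0238) ≈ 1.27×10⁻¹⁶ J.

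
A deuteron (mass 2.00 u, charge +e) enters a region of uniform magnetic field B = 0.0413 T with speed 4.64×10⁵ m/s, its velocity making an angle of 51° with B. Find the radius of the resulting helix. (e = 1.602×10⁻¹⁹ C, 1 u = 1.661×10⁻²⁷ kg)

v⊥ = v sinθ = 4.64×10⁵·sin51° ≈ 3.606×10⁵ m/s.
r = m v⊥/(|q|B) = (3.322×10⁻²⁷)(3.606×10⁵)/((1.602×10⁻¹⁹)(0.0413)) ≈ 0.181 m.

r ≈ 0.181 m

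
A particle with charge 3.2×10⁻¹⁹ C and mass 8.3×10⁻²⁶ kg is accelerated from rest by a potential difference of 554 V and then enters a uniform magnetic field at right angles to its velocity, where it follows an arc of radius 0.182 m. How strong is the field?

B ≈ 0.0931 T

v = √(2|q|V/m) = √(2·3.2×10⁻¹⁹·554/8.3×10⁻²⁶) ≈ 6.536×10⁴ m/s.
B = mv/(|q|r) = (8.3×10⁻²⁶)(6.536×10⁴)/((3.2×10⁻¹⁹)(0.182)) ≈ 0.0931 T.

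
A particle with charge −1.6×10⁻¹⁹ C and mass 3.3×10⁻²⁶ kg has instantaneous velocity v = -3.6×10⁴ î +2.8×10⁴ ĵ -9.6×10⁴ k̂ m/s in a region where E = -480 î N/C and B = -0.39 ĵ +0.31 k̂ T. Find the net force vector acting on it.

v×B = (-2.88×10⁴, 1.12×10⁴, 1.40×10⁴) N/C.
E + v×B = (-2.92×10⁴, 1.12×10⁴, 1.40×10⁴) N/C.
F = q(E + v×B) = (−1.6×10⁻¹⁹ C)·(-2.92×10⁴, 1.12×10⁴, 1.40×10⁴) = (4.68×10⁻¹⁵, -1.79×10⁻¹⁵, -2.25×10⁻¹⁵) N.

F ≈ (4.68×10⁻¹⁵, -1.79×10⁻¹⁵, -2.25×10⁻¹⁵) N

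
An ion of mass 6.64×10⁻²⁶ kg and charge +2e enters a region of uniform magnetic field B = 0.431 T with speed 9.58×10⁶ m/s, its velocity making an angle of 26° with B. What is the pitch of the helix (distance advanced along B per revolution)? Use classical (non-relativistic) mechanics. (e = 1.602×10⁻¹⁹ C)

p ≈ 26.0 m

v∥ = v cosθ = 9.58×10⁶·cos26° ≈ 8.610×10⁶ m/s.
T = 2πm/(|q|B) = 2π(6.64×10⁻²⁶)/((3.204×10⁻¹⁹)(0.431)) ≈ 3.021×10⁻⁶ s.
pitch = v∥ T = (8.610×10⁶)(3.021×10⁻⁶) ≈ 26.0 m.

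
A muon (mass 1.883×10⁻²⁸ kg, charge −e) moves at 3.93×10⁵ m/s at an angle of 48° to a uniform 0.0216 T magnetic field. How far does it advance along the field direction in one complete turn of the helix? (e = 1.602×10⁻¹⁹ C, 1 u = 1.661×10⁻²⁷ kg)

v∥ = v cosθ = 3.93×10⁵·cos48° ≈ 2.630×10⁵ m/s.
T = 2πm/(|q|B) = 2π(1.883×10⁻²⁸)/((1.602×10⁻¹⁹)(0.0216)) ≈ 3.419×10⁻⁷ s.
pitch = v∥ T = (2.630×10⁵)(3.419×10⁻⁷) ≈ 0.0899 m.

p ≈ 0.0899 m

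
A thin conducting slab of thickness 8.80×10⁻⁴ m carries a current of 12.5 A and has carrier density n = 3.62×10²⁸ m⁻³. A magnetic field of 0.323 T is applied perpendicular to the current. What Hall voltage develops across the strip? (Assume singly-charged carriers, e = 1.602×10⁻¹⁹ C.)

V_H ≈ 7.91×10⁻⁷ V

V_H = IB/(n e t).
V_H = (12.5)(0.323)/((3.62×10²⁸)(1.602×10⁻¹⁹)(8.80×10⁻⁴)) ≈ 7.91×10⁻⁷ V.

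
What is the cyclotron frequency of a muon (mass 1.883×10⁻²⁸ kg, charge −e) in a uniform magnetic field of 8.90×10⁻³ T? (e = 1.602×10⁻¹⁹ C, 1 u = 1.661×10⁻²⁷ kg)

f = |q|B/(2πm).
f = (1.602×10⁻¹⁹)(8.90×10⁻³)/(2π·1.883×10⁻²⁸) ≈ 1.21×10⁶ Hz.

f ≈ 1.21×10⁶ Hz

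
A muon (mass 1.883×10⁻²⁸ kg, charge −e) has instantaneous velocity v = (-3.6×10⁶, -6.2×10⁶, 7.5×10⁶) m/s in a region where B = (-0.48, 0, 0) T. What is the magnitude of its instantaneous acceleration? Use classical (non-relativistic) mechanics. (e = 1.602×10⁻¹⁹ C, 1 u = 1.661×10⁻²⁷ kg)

|a| ≈ 3.97×10¹⁵ m/s²

v×B = (0, -3.60×10⁶, -2.98×10⁶) N/C.
F = q v×B = (−1.602×10⁻¹⁹ C)·(0, -3.60×10⁶, -2.98×10⁶) = (0, 5.77×10⁻¹³, 4.77×10⁻¹³) N.
|a| = |F|/m = 7.483×10⁻¹³/1.883×10⁻²⁸ ≈ 3.97×10¹⁵ m/s².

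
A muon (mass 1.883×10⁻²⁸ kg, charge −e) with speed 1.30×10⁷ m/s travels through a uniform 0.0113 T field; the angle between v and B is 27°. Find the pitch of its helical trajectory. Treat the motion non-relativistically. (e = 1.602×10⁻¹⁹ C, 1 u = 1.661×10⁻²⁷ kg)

v∥ = v cosθ = 1.30×10⁷·cos27° ≈ 1.158×10⁷ m/s.
T = 2πm/(|q|B) = 2π(1.883×10⁻²⁸)/((1.602×10⁻¹⁹)(0.0113)) ≈ 6.536×10⁻⁷ s.
pitch = v∥ T = (1.158×10⁷)(6.536×10⁻⁷) ≈ 7.57 m.

p ≈ 7.57 m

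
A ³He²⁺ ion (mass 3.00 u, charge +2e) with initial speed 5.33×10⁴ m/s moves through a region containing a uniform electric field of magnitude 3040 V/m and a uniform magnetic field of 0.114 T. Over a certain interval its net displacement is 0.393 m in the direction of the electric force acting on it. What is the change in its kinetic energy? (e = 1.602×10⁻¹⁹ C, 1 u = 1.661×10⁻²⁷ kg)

ΔKE ≈ 3.83×10⁻¹⁶ J

The magnetic force is always ⟂ v and does no work; only the electric force changes KE.
ΔKE = F_E · d = |q|E d = (3.204×10⁻¹⁹)(3040)(0.393) ≈ 3.83×10⁻¹⁶ J.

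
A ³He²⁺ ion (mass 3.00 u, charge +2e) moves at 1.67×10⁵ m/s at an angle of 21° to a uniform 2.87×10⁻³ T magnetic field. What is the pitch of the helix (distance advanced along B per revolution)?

v∥ = v cosθ = 1.67×10⁵·cos21° ≈ 1.559×10⁵ m/s.
T = 2πm/(|q|B) = 2π(4.983×10⁻²⁷)/((3.204×10⁻¹⁹)(2.87×10⁻³)) ≈ 3.405×10⁻⁵ s.
pitch = v∥ T = (1.559×10⁵)(3.405×10⁻⁵) ≈ 5.31 m.

p ≈ 5.31 m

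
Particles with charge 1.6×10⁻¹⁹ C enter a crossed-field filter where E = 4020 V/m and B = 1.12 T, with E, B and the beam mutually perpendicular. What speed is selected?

Zero net Lorentz force requires |qE| = |q v×B|, i.e. E = vB.
v = E/B = 4020/1.12 = 3590 m/s.

v = 3590 m/s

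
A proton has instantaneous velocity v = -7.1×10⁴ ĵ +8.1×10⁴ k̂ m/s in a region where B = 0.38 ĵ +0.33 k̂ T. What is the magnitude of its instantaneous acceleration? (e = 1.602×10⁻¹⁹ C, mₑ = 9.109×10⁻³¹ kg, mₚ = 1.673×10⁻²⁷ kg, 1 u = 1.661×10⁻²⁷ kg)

v×B = (-5.42×10⁴, 0, 0) N/C.
F = q v×B = (1.602×10⁻¹⁹ C)·(-5.42×10⁴, 0, 0) = (-8.68×10⁻¹⁵, 0, 0) N.
|a| = |F|/m = 8.684×10⁻¹⁵/1.673×10⁻²⁷ ≈ 5.19×10¹² m/s².

|a| ≈ 5.19×10¹² m/s²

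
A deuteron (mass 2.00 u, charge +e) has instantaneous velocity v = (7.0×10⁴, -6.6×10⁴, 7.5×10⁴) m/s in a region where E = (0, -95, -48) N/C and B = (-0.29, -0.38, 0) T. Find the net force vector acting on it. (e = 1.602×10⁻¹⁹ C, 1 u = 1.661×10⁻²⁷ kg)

v×B = (2.85×10⁴, -2.18×10⁴, -4.57×10⁴) N/C.
E + v×B = (2.85×10⁴, -2.18×10⁴, -4.58×10⁴) N/C.
F = q(E + v×B) = (1.602×10⁻¹⁹ C)·(2.85×10⁴, -2.18×10⁴, -4.58×10⁴) = (4.57×10⁻¹⁵, -3.50×10⁻¹⁵, -7.34×10⁻¹⁵) N.

F ≈ (4.57×10⁻¹⁵, -3.50×10⁻¹⁵, -7.34×10⁻¹⁵) N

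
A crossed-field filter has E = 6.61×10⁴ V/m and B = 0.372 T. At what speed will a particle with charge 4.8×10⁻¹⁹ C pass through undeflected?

Straight-line motion ⇒ electric and magnetic forces cancel, so E = vB.
v = E/B = 6.61×10⁴/0.372 = 1.78×10⁵ m/s.
The result is independent of the particle's charge and mass.

v = 1.78×10⁵ m/s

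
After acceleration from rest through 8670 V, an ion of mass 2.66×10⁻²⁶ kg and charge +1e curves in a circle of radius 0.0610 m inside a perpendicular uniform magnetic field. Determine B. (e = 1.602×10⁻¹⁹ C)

B ≈ 0.880 T

v = √(2|q|V/m) = √(2·1.602×10⁻¹⁹·8670/2.66×10⁻²⁶) ≈ 3.232×10⁵ m/s.
B = mv/(|q|r) = (2.66×10⁻²⁶)(3.232×10⁵)/((1.602×10⁻¹⁹)(0.0610)) ≈ 0.880 T.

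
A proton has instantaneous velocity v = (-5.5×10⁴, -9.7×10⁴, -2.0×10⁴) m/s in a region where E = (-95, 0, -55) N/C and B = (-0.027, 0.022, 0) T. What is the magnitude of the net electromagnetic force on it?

v×B = (440, 540, -3830) N/C.
E + v×B = (345, 540, -3880) N/C.
F = q(E + v×B) = (1.602×10⁻¹⁹ C)·(345, 540, -3880) = (5.53×10⁻¹⁷, 8.65×10⁻¹⁷, -6.22×10⁻¹⁶) N.
|F| = 6.31×10⁻¹⁶ N.

|F| ≈ 6.31×10⁻¹⁶ N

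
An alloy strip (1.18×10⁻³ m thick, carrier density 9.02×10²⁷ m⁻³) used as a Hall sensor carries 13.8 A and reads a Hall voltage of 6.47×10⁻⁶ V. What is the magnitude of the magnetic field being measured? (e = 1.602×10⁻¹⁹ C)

From V_H = IB/(n e t), B = V_H n e t / I.
B = (6.47×10⁻⁶)(9.02×10²⁷)(1.602×10⁻¹⁹)(1.18×10⁻³)/13.8 ≈ 0.799 T.

B ≈ 0.799 T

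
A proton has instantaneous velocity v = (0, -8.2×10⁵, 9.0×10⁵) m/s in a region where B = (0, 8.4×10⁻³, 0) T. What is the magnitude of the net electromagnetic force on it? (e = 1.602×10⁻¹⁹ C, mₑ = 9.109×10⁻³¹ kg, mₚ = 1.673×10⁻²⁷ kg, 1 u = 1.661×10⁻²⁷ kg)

|F| ≈ 1.21×10⁻¹⁵ N

v×B = (-7560, 0, 0) N/C.
F = q v×B = (1.602×10⁻¹⁹ C)·(-7560, 0, 0) = (-1.21×10⁻¹⁵, 0, 0) N.
|F| = 1.21×10⁻¹⁵ N.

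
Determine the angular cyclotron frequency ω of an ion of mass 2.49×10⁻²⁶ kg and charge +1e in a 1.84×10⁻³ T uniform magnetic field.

ω ≈ 1.18×10⁴ rad/s

ω = |q|B/m.
ω = (1.602×10⁻¹⁹)(1.84×10⁻³)/2.49×10⁻²⁶ ≈ 1.18×10⁴ rad/s.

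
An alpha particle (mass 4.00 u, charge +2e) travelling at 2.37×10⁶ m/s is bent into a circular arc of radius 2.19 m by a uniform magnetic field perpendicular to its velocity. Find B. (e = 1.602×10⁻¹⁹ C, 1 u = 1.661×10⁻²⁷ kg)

From |q|vB = mv²/r, B = mv/(|q|r).
B = (6.644×10⁻²⁷)(2.37×10⁶)/((3.204×10⁻¹⁹)(2.19)) ≈ 0.0224 T.

B ≈ 0.0224 T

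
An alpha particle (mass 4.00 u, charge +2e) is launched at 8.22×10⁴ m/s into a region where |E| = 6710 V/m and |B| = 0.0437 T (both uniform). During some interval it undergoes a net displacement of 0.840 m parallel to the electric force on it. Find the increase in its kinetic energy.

The magnetic force is always ⟂ v and does no work; only the electric force changes KE.
ΔKE = F_E · d = |q|E d = (3.204×10⁻¹⁹)(6710)(0.840) ≈ 1.81×10⁻¹⁵ J.

ΔKE ≈ 1.81×10⁻¹⁵ J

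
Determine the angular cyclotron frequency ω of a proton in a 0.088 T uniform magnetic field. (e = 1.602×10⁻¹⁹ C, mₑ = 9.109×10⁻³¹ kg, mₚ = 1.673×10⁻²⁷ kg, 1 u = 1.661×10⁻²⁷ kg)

ω = |q|B/m.
ω = (1.602×10⁻¹⁹)(0.088)/1.673×10⁻²⁷ ≈ 8.4×10⁶ rad/s.

ω ≈ 8.4×10⁶ rad/s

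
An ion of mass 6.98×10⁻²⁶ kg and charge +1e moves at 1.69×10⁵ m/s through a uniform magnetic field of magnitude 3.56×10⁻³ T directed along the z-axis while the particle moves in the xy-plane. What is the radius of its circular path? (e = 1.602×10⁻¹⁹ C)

The magnetic force provides the centripetal force: |q|vB = mv²/r.
r = mv/(|q|B) = (6.98×10⁻²⁶)(1.69×10⁵)/((1.602×10⁻¹⁹)(3.56×10⁻³)) ≈ 20.7 m.

r ≈ 20.7 m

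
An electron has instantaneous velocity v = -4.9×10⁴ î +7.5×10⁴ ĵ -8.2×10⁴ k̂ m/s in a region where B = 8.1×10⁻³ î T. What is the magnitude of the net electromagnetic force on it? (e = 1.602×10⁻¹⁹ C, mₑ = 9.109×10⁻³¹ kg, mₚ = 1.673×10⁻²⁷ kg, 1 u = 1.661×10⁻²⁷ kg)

v×B = (0, -664, -608) N/C.
F = q v×B = (−1.602×10⁻¹⁹ C)·(0, -664, -608) = (0, 1.06×10⁻¹⁶, 9.73×10⁻¹⁷) N.
|F| = 1.44×10⁻¹⁶ N.

|F| ≈ 1.44×10⁻¹⁶ N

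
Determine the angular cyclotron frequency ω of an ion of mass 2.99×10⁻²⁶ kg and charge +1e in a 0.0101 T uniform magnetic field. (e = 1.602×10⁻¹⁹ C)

ω ≈ 5.41×10⁴ rad/s

ω = |q|B/m.
ω = (1.602×10⁻¹⁹)(0.0101)/2.99×10⁻²⁶ ≈ 5.41×10⁴ rad/s.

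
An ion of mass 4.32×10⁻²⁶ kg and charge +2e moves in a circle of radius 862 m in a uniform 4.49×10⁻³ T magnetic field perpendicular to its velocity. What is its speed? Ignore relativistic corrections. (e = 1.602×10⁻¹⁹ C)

v ≈ 2.87×10⁷ m/s

From |q|vB = mv²/r, v = |q|Br/m.
v = (3.204×10⁻¹⁹)(4.49×10⁻³)(862)/4.32×10⁻²⁶ ≈ 2.87×10⁷ m/s.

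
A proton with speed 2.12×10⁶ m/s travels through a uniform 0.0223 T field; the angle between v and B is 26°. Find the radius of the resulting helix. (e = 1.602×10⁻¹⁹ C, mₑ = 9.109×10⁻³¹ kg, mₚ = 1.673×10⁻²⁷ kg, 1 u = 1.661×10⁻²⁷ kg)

v⊥ = v sinθ = 2.12×10⁶·sin26° ≈ 9.293×10⁵ m/s.
r = m v⊥/(|q|B) = (1.673×10⁻²⁷)(9.293×10⁵)/((1.602×10⁻¹⁹)(0.0223)) ≈ 0.435 m.

r ≈ 0.435 m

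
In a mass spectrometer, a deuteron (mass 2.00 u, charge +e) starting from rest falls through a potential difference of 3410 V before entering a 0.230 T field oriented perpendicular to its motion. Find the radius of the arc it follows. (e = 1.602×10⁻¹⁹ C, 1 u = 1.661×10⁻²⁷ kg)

r ≈ 0.0517 m

Acceleration: |q|V = ½mv² ⇒ v = √(2|q|V/m) = √(2·1.602×10⁻¹⁹·3410/3.322×10⁻²⁷) ≈ 5.735×10⁵ m/s.
In the field: r = mv/(|q|B) = (3.322×10⁻²⁷)(5.735×10⁵)/((1.602×10⁻¹⁹)(0.230)) ≈ 0.0517 m.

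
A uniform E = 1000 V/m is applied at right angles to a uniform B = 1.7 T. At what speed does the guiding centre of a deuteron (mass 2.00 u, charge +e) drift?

v_d ≈ 590 m/s

In crossed fields the guiding centre drifts at v_d = |E×B|/B² = E/B, independent of charge and mass.
v_d = 1000/1.7 = 590 m/s.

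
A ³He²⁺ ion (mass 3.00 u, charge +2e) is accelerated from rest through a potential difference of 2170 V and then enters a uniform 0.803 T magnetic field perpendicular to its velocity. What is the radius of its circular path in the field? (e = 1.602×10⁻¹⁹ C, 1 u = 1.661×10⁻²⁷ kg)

Acceleration: |q|V = ½mv² ⇒ v = √(2|q|V/m) = √(2·3.204×10⁻¹⁹·2170/4.983×10⁻²⁷) ≈ 5.283×10⁵ m/s.
In the field: r = mv/(|q|B) = (4.983×10⁻²⁷)(5.283×10⁵)/((3.204×10⁻¹⁹)(0.803)) ≈ 0.0102 m.

r ≈ 0.0102 m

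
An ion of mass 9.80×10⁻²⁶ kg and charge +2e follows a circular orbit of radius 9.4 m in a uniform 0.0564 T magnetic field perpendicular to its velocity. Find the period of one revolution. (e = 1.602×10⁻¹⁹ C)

The cyclotron period depends only on m, q, B: T = 2πm/(|q|B).
T = 2π(9.80×10⁻²⁶)/((3.204×10⁻¹⁹)(0.0564)) ≈ 3.41×10⁻⁵ s.

T ≈ 3.41×10⁻⁵ s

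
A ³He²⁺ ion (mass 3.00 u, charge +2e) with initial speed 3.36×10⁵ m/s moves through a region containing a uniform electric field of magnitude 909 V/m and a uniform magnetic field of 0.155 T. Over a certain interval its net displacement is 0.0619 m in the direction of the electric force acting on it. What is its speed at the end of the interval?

v_f ≈ 3.47×10⁵ m/s

B does no work; ΔKE = |q|E d.
½mv_f² = ½mv₀² + |q|Ed = ½(4.983×10⁻²⁷)(3.36×10⁵)² + (3.204×10⁻¹⁹)(909)(0.0619) ≈ 2.813×10⁻¹⁶ J + 1.803×10⁻¹⁷ J ≈ 2.993×10⁻¹⁶ J.
v_f = √(2·2.993×10⁻¹⁶/4.983×10⁻²⁷) ≈ 3.47×10⁵ m/s.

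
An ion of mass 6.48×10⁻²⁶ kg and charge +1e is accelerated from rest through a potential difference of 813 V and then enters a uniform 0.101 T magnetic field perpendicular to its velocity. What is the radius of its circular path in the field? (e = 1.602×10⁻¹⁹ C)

r ≈ 0.254 m

Acceleration: |q|V = ½mv² ⇒ v = √(2|q|V/m) = √(2·1.602×10⁻¹⁹·813/6.48×10⁻²⁶) ≈ 6.340×10⁴ m/s.
In the field: r = mv/(|q|B) = (6.48×10⁻²⁶)(6.340×10⁴)/((1.602×10⁻¹⁹)(0.101)) ≈ 0.254 m.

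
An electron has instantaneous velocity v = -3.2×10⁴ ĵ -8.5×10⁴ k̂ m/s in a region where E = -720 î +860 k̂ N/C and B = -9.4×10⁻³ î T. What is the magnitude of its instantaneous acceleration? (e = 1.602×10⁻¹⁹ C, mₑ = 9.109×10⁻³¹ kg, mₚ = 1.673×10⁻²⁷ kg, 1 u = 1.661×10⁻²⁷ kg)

|a| ≈ 2.13×10¹⁴ m/s²

v×B = (0, 799, -301) N/C.
E + v×B = (-720, 799, 559) N/C.
F = q(E + v×B) = (−1.602×10⁻¹⁹ C)·(-720, 799, 559) = (1.15×10⁻¹⁶, -1.28×10⁻¹⁶, -8.96×10⁻¹⁷) N.
|a| = |F|/m = 1.942×10⁻¹⁶/9.109×10⁻³¹ ≈ 2.13×10¹⁴ m/s².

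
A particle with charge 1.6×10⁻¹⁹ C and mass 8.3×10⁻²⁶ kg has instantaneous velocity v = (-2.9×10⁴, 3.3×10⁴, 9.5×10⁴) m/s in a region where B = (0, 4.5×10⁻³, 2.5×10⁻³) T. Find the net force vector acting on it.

v×B = (-345, 72.5, -130) N/C.
F = q v×B = (1.6×10⁻¹⁹ C)·(-345, 72.5, -130) = (-5.52×10⁻¹⁷, 1.16×10⁻¹⁷, -2.09×10⁻¹⁷) N.

F ≈ (-5.52×10⁻¹⁷, 1.16×10⁻¹⁷, -2.09×10⁻¹⁷) N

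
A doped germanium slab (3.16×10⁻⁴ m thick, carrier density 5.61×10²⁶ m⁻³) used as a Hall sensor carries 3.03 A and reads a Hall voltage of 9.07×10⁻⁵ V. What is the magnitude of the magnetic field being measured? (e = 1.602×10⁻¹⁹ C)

B ≈ 0.850 T

From V_H = IB/(n e t), B = V_H n e t / I.
B = (9.07×10⁻⁵)(5.61×10²⁶)(1.602×10⁻¹⁹)(3.16×10⁻⁴)/3.03 ≈ 0.850 T.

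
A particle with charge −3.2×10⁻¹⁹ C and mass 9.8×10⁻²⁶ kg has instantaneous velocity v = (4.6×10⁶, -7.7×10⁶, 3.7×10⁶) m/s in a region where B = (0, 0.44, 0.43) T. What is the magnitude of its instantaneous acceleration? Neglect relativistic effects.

|a| ≈ 1.86×10¹³ m/s²

v×B = (-4.94×10⁶, -1.98×10⁶, 2.02×10⁶) N/C.
F = q v×B = (−3.2×10⁻¹⁹ C)·(-4.94×10⁶, -1.98×10⁶, 2.02×10⁶) = (1.58×10⁻¹², 6.33×10⁻¹³, -6.48×10⁻¹³) N.
|a| = |F|/m = 1.822×10⁻¹²/9.8×10⁻²⁶ ≈ 1.86×10¹³ m/s².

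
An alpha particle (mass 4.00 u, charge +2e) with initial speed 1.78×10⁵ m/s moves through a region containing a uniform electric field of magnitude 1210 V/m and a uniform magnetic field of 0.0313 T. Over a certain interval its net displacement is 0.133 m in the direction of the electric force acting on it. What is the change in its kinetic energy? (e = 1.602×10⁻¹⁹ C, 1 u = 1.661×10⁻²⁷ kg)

ΔKE ≈ 5.16×10⁻¹⁷ J

The magnetic force is always ⟂ v and does no work; only the electric force changes KE.
ΔKE = F_E · d = |q|E d = (3.204×10⁻¹⁹)(1210)(0.133) ≈ 5.16×10⁻¹⁷ J.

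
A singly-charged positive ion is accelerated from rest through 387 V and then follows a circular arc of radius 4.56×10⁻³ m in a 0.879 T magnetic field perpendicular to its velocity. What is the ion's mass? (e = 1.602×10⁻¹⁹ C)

Combine |q|V = ½mv² and r = mv/(|q|B): eliminate v to get m = qB²r²/(2V).
m = (1.602×10⁻¹⁹)(0.879)²(4.56×10⁻³)²/(2·387) ≈ 3.33×10⁻²⁷ kg.

m ≈ 3.33×10⁻²⁷ kg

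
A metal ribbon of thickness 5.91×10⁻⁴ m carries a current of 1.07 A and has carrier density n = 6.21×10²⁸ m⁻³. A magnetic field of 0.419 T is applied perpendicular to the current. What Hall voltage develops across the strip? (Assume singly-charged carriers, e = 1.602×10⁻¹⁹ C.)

V_H = IB/(n e t).
V_H = (1.07)(0.419)/((6.21×10²⁸)(1.602×10⁻¹⁹)(5.91×10⁻⁴)) ≈ 7.63×10⁻⁸ V.

V_H ≈ 7.63×10⁻⁸ V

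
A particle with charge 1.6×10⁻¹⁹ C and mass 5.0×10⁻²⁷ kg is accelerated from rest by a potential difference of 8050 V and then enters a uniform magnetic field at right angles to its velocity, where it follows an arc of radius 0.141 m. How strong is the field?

B ≈ 0.159 T

v = √(2|q|V/m) = √(2·1.6×10⁻¹⁹·8050/5.0×10⁻²⁷) ≈ 7.178×10⁵ m/s.
B = mv/(|q|r) = (5.0×10⁻²⁷)(7.178×10⁵)/((1.6×10⁻¹⁹)(0.141)) ≈ 0.159 T.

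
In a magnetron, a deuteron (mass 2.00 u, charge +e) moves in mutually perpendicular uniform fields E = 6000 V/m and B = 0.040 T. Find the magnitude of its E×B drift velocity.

v_d ≈ 1.5×10⁵ m/s

The steady drift has the magnetic force balancing the electric force, so v_d = E/B.
v_d = 6000/0.040 = 1.5×10⁵ m/s.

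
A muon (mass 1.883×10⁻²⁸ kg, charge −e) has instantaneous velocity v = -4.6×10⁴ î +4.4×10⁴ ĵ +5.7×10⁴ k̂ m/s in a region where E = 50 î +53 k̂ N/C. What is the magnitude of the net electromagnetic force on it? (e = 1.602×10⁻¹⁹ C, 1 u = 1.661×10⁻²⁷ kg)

|F| ≈ 1.17×10⁻¹⁷ N

Only an electric field acts, so F = qE = (−1.602×10⁻¹⁹ C)·(50.0, 0, 53.0) = (-8.01×10⁻¹⁸, 0, -8.49×10⁻¹⁸) N.
|F| = 1.17×10⁻¹⁷ N.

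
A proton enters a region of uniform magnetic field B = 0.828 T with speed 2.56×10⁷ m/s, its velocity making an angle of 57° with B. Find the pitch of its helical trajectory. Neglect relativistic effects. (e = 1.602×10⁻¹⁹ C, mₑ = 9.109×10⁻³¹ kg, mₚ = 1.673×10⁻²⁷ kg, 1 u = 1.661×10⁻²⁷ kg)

v∥ = v cosθ = 2.56×10⁷·cos57° ≈ 1.394×10⁷ m/s.
T = 2πm/(|q|B) = 2π(1.673×10⁻²⁷)/((1.602×10⁻¹⁹)(0.828)) ≈ 7.925×10⁻⁸ s.
pitch = v∥ T = (1.394×10⁷)(7.925×10⁻⁸) ≈ 1.10 m.

p ≈ 1.10 m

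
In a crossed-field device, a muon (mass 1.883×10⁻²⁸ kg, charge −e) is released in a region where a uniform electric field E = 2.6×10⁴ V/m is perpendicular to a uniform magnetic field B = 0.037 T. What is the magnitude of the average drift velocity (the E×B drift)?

The steady drift has the magnetic force balancing the electric force, so v_d = E/B.
v_d = 2.6×10⁴/0.037 = 7.0×10⁵ m/s.

v_d ≈ 7.0×10⁵ m/s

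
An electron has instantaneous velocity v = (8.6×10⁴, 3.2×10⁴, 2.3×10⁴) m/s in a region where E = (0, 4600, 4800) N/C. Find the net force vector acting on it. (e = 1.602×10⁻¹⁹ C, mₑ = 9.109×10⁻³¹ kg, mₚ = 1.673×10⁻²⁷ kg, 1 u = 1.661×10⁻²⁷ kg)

F ≈ (0, -7.37×10⁻¹⁶, -7.69×10⁻¹⁶) N

Only an electric field acts, so F = qE = (−1.602×10⁻¹⁹ C)·(0, 4600, 4800) = (0, -7.37×10⁻¹⁶, -7.69×10⁻¹⁶) N.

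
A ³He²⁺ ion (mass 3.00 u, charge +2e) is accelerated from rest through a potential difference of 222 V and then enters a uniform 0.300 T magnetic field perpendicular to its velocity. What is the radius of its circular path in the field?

Acceleration: |q|V = ½mv² ⇒ v = √(2|q|V/m) = √(2·3.204×10⁻¹⁹·222/4.983×10⁻²⁷) ≈ 1.690×10⁵ m/s.
In the field: r = mv/(|q|B) = (4.983×10⁻²⁷)(1.690×10⁵)/((3.204×10⁻¹⁹)(0.300)) ≈ 8.76×10⁻³ m.

r ≈ 8.76×10⁻³ m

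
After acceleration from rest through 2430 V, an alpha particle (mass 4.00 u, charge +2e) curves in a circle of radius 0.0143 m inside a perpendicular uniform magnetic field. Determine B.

v = √(2|q|V/m) = √(2·3.204×10⁻¹⁹·2430/6.644×10⁻²⁷) ≈ 4.841×10⁵ m/s.
B = mv/(|q|r) = (6.644×10⁻²⁷)(4.841×10⁵)/((3.204×10⁻¹⁹)(0.0143)) ≈ 0.702 T.

B ≈ 0.702 T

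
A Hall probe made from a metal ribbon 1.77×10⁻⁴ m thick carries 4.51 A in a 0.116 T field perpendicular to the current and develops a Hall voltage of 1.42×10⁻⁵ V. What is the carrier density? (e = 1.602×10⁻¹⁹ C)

n ≈ 1.30×10²⁷ m⁻³

From V_H = IB/(n e t), n = IB/(V_H e t).
n = (4.51)(0.116)/((1.42×10⁻⁵)(1.602×10⁻¹⁹)(1.77×10⁻⁴)) ≈ 1.30×10²⁷ m⁻³.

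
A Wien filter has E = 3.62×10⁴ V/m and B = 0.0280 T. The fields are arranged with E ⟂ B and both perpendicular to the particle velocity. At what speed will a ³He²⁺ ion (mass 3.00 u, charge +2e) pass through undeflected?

Straight-line motion ⇒ electric and magnetic forces cancel, so E = vB.
v = E/B = 3.62×10⁴/0.0280 = 1.29×10⁶ m/s.
The result is independent of the particle's charge and mass.

v = 1.29×10⁶ m/s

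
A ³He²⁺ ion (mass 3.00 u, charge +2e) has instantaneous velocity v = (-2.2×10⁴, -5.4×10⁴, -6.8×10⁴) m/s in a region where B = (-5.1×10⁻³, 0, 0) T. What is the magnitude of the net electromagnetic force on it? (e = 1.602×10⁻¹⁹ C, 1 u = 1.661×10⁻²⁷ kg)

v×B = (0, 347, -275) N/C.
F = q v×B = (3.204×10⁻¹⁹ C)·(0, 347, -275) = (0, 1.11×10⁻¹⁶, -8.82×10⁻¹⁷) N.
|F| = 1.42×10⁻¹⁶ N.

|F| ≈ 1.42×10⁻¹⁶ N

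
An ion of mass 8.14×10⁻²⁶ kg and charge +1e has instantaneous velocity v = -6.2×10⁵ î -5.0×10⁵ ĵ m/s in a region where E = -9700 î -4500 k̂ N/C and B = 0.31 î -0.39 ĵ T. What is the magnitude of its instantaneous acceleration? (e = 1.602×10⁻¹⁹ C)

v×B = (0, 0, 3.97×10⁵) N/C.
E + v×B = (-9700, 0, 3.92×10⁵) N/C.
F = q(E + v×B) = (1.602×10⁻¹⁹ C)·(-9700, 0, 3.92×10⁵) = (-1.55×10⁻¹⁵, 0, 6.28×10⁻¹⁴) N.
|a| = |F|/m = 6.287×10⁻¹⁴/8.14×10⁻²⁶ ≈ 7.72×10¹¹ m/s².

|a| ≈ 7.72×10¹¹ m/s²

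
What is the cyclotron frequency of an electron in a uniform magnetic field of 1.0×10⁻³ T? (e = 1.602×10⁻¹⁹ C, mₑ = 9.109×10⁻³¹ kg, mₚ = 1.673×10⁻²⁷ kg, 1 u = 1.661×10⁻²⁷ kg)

f = |q|B/(2πm).
f = (1.602×10⁻¹⁹)(1.0×10⁻³)/(2π·9.109×10⁻³¹) ≈ 2.8×10⁷ Hz.

f ≈ 2.8×10⁷ Hz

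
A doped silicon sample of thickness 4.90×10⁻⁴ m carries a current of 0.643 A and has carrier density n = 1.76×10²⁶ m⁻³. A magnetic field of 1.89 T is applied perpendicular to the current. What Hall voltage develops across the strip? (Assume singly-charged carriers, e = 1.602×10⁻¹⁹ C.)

V_H = IB/(n e t).
V_H = (0.643)(1.89)/((1.76×10²⁶)(1.602×10⁻¹⁹)(4.90×10⁻⁴)) ≈ 8.80×10⁻⁵ V.

V_H ≈ 8.80×10⁻⁵ V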